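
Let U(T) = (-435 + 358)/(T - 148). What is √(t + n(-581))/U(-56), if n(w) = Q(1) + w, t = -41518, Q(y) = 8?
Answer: 204*I*√859/11 ≈ 543.54*I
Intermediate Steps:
U(T) = -77/(-148 + T)
n(w) = 8 + w
√(t + n(-581))/U(-56) = √(-41518 + (8 - 581))/((-77/(-148 - 56))) = √(-41518 - 573)/((-77/(-204))) = √(-42091)/((-77*(-1/204))) = (7*I*√859)/(77/204) = (7*I*√859)*(204/77) = 204*I*√859/11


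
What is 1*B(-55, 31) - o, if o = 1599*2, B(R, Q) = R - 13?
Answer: -3266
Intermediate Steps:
B(R, Q) = -13 + R
o = 3198
1*B(-55, 31) - o = 1*(-13 - 55) - 1*3198 = 1*(-68) - 3198 = -68 - 3198 = -3266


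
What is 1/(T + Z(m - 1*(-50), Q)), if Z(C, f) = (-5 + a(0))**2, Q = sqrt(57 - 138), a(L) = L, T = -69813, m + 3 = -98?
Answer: -1/69788 ≈ -1.4329e-5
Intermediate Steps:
m = -101 (m = -3 - 98 = -101)
Q = 9*I (Q = sqrt(-81) = 9*I ≈ 9.0*I)
Z(C, f) = 25 (Z(C, f) = (-5 + 0)**2 = (-5)**2 = 25)
1/(T + Z(m - 1*(-50), Q)) = 1/(-69813 + 25) = 1/(-69788) = -1/69788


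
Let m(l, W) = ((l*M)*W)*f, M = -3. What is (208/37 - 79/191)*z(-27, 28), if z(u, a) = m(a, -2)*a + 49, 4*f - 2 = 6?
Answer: 348064885/7067 ≈ 49252.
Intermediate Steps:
f = 2 (f = ½ + (¼)*6 = ½ + 3/2 = 2)
m(l, W) = -6*W*l (m(l, W) = ((l*(-3))*W)*2 = ((-3*l)*W)*2 = -3*W*l*2 = -6*W*l)
z(u, a) = 49 + 12*a² (z(u, a) = (-6*(-2)*a)*a + 49 = (12*a)*a + 49 = 12*a² + 49 = 49 + 12*a²)
(208/37 - 79/191)*z(-27, 28) = (208/37 - 79/191)*(49 + 12*28²) = (208*(1/37) - 79*1/191)*(49 + 12*784) = (208/37 - 79/191)*(49 + 9408) = (36805/7067)*9457 = 348064885/7067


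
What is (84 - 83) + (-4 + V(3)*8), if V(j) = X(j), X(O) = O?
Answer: 21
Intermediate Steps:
V(j) = j
(84 - 83) + (-4 + V(3)*8) = (84 - 83) + (-4 + 3*8) = 1 + (-4 + 24) = 1 + 20 = 21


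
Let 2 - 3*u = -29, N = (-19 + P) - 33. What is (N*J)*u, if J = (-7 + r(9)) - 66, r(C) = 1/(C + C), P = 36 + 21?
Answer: -203515/54 ≈ -3768.8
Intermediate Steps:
P = 57
N = 5 (N = (-19 + 57) - 33 = 38 - 33 = 5)
r(C) = 1/(2*C)
u = 31/3 (u = ⅔ - ⅓*(-29) = ⅔ + 29/3 = 31/3 ≈ 10.333)
J = -1313/18 (J = (-7 + (½)/9) - 66 = (-7 + (½)*(⅑)) - 66 = (-7 + 1/18) - 66 = -125/18 - 66 = -1313/18 ≈ -72.944)
(N*J)*u = (5*(-1313/18))*(31/3) = -6565/18*31/3 = -203515/54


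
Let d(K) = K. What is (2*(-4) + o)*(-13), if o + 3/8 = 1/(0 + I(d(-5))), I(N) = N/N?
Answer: 767/8 ≈ 95.875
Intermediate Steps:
I(N) = 1
o = 5/8 (o = -3/8 + 1/(0 + 1) = -3/8 + 1/1 = -3/8 + 1 = 5/8 ≈ 0.62500)
(2*(-4) + o)*(-13) = (2*(-4) + 5/8)*(-13) = (-8 + 5/8)*(-13) = -59/8*(-13) = 767/8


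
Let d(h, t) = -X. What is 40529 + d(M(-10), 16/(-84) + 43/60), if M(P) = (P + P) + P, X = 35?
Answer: 40494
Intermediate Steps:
M(P) = 3*P (M(P) = 2*P + P = 3*P)
d(h, t) = -35 (d(h, t) = -1*35 = -35)
40529 + d(M(-10), 16/(-84) + 43/60) = 40529 - 35 = 40494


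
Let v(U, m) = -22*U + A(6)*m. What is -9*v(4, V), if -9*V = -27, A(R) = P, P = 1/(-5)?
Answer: 3987/5 ≈ 797.40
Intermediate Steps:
P = -⅕ ≈ -0.20000
A(R) = -⅕
V = 3 (V = -⅑*(-27) = 3)
v(U, m) = -22*U - m/5
-9*v(4, V) = -9*(-22*4 - ⅕*3) = -9*(-88 - ⅗) = -9*(-443/5) = 3987/5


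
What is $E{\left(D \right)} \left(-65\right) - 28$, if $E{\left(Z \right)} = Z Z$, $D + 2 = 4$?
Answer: $-288$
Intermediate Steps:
$D = 2$ ($D = -2 + 4 = 2$)
$E{\left(Z \right)} = Z^{2}$
$E{\left(D \right)} \left(-65\right) - 28 = 2^{2} \left(-65\right) - 28 = 4 \left(-65\right) - 28 = -260 - 28 = -288$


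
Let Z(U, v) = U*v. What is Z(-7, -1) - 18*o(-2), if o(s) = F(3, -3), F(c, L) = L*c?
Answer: 169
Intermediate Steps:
o(s) = -9 (o(s) = -3*3 = -9)
Z(-7, -1) - 18*o(-2) = -7*(-1) - 18*(-9) = 7 + 162 = 169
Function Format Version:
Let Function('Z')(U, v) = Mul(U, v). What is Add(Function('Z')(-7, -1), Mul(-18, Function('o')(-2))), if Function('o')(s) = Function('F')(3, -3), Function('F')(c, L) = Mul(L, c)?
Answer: 169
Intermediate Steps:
Function('o')(s) = -9 (Function('o')(s) = Mul(-3, 3) = -9)
Add(Function('Z')(-7, -1), Mul(-18, Function('o')(-2))) = Add(Mul(-7, -1), Mul(-18, -9)) = Add(7, 162) = 169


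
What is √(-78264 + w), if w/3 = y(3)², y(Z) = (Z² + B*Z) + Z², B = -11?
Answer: 3*I*√8621 ≈ 278.55*I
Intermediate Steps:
y(Z) = -11*Z + 2*Z² (y(Z) = (Z² - 11*Z) + Z² = -11*Z + 2*Z²)
w = 675 (w = 3*(3*(-11 + 2*3))² = 3*(3*(-11 + 6))² = 3*(3*(-5))² = 3*(-15)² = 3*225 = 675)
√(-78264 + w) = √(-78264 + 675) = √(-77589) = 3*I*√8621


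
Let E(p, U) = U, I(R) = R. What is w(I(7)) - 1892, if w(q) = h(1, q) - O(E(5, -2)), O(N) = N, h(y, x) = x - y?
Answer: -1884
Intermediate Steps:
w(q) = 1 + q (w(q) = (q - 1*1) - 1*(-2) = (q - 1) + 2 = (-1 + q) + 2 = 1 + q)
w(I(7)) - 1892 = (1 + 7) - 1892 = 8 - 1892 = -1884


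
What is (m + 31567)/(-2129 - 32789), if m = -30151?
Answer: -708/17459 ≈ -0.040552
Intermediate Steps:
(m + 31567)/(-2129 - 32789) = (-30151 + 31567)/(-2129 - 32789) = 1416/(-34918) = 1416*(-1/34918) = -708/17459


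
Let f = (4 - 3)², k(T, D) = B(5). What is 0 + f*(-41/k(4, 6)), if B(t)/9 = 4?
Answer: -41/36 ≈ -1.1389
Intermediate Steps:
B(t) = 36 (B(t) = 9*4 = 36)
k(T, D) = 36
f = 1 (f = 1² = 1)
0 + f*(-41/k(4, 6)) = 0 + 1*(-41/36) = 0 - 41/36 = -41/36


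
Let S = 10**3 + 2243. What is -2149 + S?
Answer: 1094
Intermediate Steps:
S = 3243 (S = 1000 + 2243 = 3243)
-2149 + S = -2149 + 3243 = 1094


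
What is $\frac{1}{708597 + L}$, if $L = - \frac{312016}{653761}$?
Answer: $\frac{653761}{463252771301} \approx 1.4112 \cdot 10^{-6}$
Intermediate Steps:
$L = - \frac{312016}{653761}$ ($L = \left(-312016\right) \frac{1}{653761} = - \frac{312016}{653761} \approx -0.47726$)
$\frac{1}{708597 + L} = \frac{1}{708597 - \frac{312016}{653761}} = \frac{1}{\frac{463252771301}{653761}} = \frac{653761}{463252771301}$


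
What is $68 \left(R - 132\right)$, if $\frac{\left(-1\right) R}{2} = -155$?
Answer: $12104$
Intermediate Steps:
$R = 310$ ($R = \left(-2\right) \left(-155\right) = 310$)
$68 \left(R - 132\right) = 68 \left(310 - 132\right) = 68 \cdot 178 = 12104$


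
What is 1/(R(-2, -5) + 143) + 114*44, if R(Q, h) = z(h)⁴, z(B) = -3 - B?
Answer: 797545/159 ≈ 5016.0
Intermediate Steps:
R(Q, h) = (-3 - h)⁴
1/(R(-2, -5) + 143) + 114*44 = 1/((3 - 5)⁴ + 143) + 114*44 = 1/((-2)⁴ + 143) + 5016 = 1/(16 + 143) + 5016 = 1/159 + 5016 = 797545/159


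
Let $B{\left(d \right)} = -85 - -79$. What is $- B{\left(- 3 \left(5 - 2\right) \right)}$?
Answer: $6$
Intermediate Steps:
$B{\left(d \right)} = -6$ ($B{\left(d \right)} = -85 + 79 = -6$)
$- B{\left(- 3 \left(5 - 2\right) \right)} = \left(-1\right) \left(-6\right) = 6$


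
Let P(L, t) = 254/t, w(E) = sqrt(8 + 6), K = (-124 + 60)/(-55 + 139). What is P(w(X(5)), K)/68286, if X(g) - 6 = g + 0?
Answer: -889/182096 ≈ -0.0048820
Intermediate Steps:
K = -16/21 (K = -64/84 = -64*1/84 = -16/21 ≈ -0.76190)
X(g) = 6 + g (X(g) = 6 + (g + 0) = 6 + g)
w(E) = sqrt(14)
P(w(X(5)), K)/68286 = (254/(-16/21))/68286 = (254*(-21/16))*(1/68286) = -2667/8*1/68286 = -889/182096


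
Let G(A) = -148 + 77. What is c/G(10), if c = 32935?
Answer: -32935/71 ≈ -463.87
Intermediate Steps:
G(A) = -71
c/G(10) = 32935/(-71) = 32935*(-1/71) = -32935/71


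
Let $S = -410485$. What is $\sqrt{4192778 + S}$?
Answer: $\sqrt{3782293} \approx 1944.8$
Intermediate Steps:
$\sqrt{4192778 + S} = \sqrt{4192778 - 410485} = \sqrt{3782293}$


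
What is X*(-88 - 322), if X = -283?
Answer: 116030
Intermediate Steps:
X*(-88 - 322) = -283*(-88 - 322) = -283*(-410) = 116030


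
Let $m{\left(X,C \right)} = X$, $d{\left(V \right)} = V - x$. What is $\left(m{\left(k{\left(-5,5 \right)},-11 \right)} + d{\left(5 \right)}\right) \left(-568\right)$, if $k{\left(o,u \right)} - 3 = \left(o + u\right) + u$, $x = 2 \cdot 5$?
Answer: $-1704$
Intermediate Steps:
$x = 10$
$k{\left(o,u \right)} = 3 + o + 2 u$ ($k{\left(o,u \right)} = 3 + \left(\left(o + u\right) + u\right) = 3 + \left(o + 2 u\right) = 3 + o + 2 u$)
$d{\left(V \right)} = -10 + V$ ($d{\left(V \right)} = V - 10 = -10 + V$)
$\left(m{\left(k{\left(-5,5 \right)},-11 \right)} + d{\left(5 \right)}\right) \left(-568\right) = \left(\left(3 - 5 + 2 \cdot 5\right) + \left(-10 + 5\right)\right) \left(-568\right) = \left(\left(3 - 5 + 10\right) - 5\right) \left(-568\right) = \left(8 - 5\right) \left(-568\right) = 3 \left(-568\right) = -1704$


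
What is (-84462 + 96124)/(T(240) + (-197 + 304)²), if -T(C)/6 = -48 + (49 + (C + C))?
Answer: 11662/8563 ≈ 1.3619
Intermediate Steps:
T(C) = -6 - 12*C (T(C) = -6*(-48 + (49 + (C + C))) = -6*(-48 + (49 + 2*C)) = -6*(1 + 2*C) = -6 - 12*C)
(-84462 + 96124)/(T(240) + (-197 + 304)²) = (-84462 + 96124)/((-6 - 12*240) + (-197 + 304)²) = 11662/((-6 - 2880) + 107²) = 11662/(-2886 + 11449) = 11662/8563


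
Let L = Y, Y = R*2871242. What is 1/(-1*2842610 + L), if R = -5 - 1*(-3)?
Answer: -1/8585094 ≈ -1.1648e-7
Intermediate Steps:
R = -2 (R = -5 + 3 = -2)
Y = -5742484 (Y = -2*2871242 = -5742484)
L = -5742484
1/(-1*2842610 + L) = 1/(-1*2842610 - 5742484) = 1/(-2842610 - 5742484) = 1/(-8585094) = -1/8585094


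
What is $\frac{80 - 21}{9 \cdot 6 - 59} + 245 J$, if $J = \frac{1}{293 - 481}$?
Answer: $- \frac{12317}{940} \approx -13.103$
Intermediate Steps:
$J = - \frac{1}{188}$ ($J = \frac{1}{-188} = - \frac{1}{188} \approx -0.0053191$)
$\frac{80 - 21}{9 \cdot 6 - 59} + 245 J = \frac{80 - 21}{9 \cdot 6 - 59} + 245 \left(- \frac{1}{188}\right) = \frac{59}{54 - 59} - \frac{245}{188} = \frac{59}{-5} - \frac{245}{188} = 59 \left(- \frac{1}{5}\right) - \frac{245}{188} = - \frac{59}{5} - \frac{245}{188} = - \frac{12317}{940}$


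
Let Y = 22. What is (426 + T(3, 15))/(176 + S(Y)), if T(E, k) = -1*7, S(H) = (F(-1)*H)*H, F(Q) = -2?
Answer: -419/792 ≈ -0.52904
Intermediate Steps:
S(H) = -2*H² (S(H) = (-2*H)*H = -2*H²)
T(E, k) = -7
(426 + T(3, 15))/(176 + S(Y)) = (426 - 7)/(176 - 2*22²) = 419/(176 - 2*484) = 419/(176 - 968) = 419/(-792) = 419*(-1/792) = -419/792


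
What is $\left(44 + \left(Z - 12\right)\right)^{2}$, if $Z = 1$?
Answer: $1089$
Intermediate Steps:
$\left(44 + \left(Z - 12\right)\right)^{2} = \left(44 + \left(1 - 12\right)\right)^{2} = \left(44 - 11\right)^{2} = 33^{2} = 1089$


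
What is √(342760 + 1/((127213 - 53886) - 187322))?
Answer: √4454118222055005/113995 ≈ 585.46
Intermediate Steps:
√(342760 + 1/((127213 - 53886) - 187322)) = √(342760 + 1/(73327 - 187322)) = √(342760 + 1/(-113995)) = √(342760 - 1/113995) = √(39072926199/113995) = √4454118222055005/113995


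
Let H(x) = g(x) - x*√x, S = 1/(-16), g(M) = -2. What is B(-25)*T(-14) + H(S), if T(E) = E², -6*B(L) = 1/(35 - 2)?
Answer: -296/99 + I/64 ≈ -2.9899 + 0.015625*I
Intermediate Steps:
B(L) = -1/198 (B(L) = -1/(6*(35 - 2)) = -⅙/33 = -⅙*1/33 = -1/198)
S = -1/16 ≈ -0.062500
H(x) = -2 - x^(3/2) (H(x) = -2 - x*√x = -2 - x^(3/2))
B(-25)*T(-14) + H(S) = -1/198*(-14)² + (-2 - (-1/16)^(3/2)) = -1/198*196 + (-2 - (-1)*I/64) = -98/99 + (-2 + I/64) = -296/99 + I/64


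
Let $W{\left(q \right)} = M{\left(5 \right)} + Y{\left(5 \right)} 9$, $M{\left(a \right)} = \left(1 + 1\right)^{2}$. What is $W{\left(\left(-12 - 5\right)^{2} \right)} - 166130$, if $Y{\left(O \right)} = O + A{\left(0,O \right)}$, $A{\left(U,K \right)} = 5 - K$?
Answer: $-166081$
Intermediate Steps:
$Y{\left(O \right)} = 5$ ($Y{\left(O \right)} = O - \left(-5 + O\right) = 5$)
$M{\left(a \right)} = 4$ ($M{\left(a \right)} = 2^{2} = 4$)
$W{\left(q \right)} = 49$ ($W{\left(q \right)} = 4 + 5 \cdot 9 = 4 + 45 = 49$)
$W{\left(\left(-12 - 5\right)^{2} \right)} - 166130 = 49 - 166130 = -166081$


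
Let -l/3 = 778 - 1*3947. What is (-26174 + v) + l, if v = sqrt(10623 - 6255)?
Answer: -16667 + 4*sqrt(273) ≈ -16601.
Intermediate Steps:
l = 9507 (l = -3*(778 - 1*3947) = -3*(778 - 3947) = -3*(-3169) = 9507)
v = 4*sqrt(273) (v = sqrt(4368) = 4*sqrt(273) ≈ 66.091)
(-26174 + v) + l = (-26174 + 4*sqrt(273)) + 9507 = -16667 + 4*sqrt(273)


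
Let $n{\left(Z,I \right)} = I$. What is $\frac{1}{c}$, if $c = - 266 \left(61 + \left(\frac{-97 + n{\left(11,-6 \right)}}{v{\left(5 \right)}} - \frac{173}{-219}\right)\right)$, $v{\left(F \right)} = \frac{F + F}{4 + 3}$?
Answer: $\frac{1095}{3003007} \approx 0.00036463$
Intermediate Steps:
$v{\left(F \right)} = \frac{2 F}{7}$
$c = \frac{3003007}{1095}$ ($c = - 266 \left(61 + \left(\frac{-97 - 6}{\frac{2}{7} \cdot 5} - \frac{173}{-219}\right)\right) = - 266 \left(61 - \left(- \frac{173}{219} + \frac{103}{\frac{10}{7}}\right)\right) = - 266 \left(61 + \left(\left(-103\right) \frac{7}{10} + \frac{173}{219}\right)\right) = - 266 \left(61 + \left(- \frac{721}{10} + \frac{173}{219}\right)\right) = - 266 \left(61 - \frac{156169}{2190}\right) = \left(-266\right) \left(- \frac{22579}{2190}\right) = \frac{3003007}{1095} \approx 2742.5$)
$\frac{1}{c} = \frac{1}{\frac{3003007}{1095}} = \frac{1095}{3003007}$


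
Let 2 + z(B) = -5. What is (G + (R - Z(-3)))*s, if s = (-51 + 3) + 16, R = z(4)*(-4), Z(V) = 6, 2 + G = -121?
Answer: 3232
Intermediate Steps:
G = -123 (G = -2 - 121 = -123)
z(B) = -7 (z(B) = -2 - 5 = -7)
R = 28 (R = -7*(-4) = 28)
s = -32 (s = -48 + 16 = -32)
(G + (R - Z(-3)))*s = (-123 + (28 - 1*6))*(-32) = (-123 + (28 - 6))*(-32) = (-123 + 22)*(-32) = -101*(-32) = 3232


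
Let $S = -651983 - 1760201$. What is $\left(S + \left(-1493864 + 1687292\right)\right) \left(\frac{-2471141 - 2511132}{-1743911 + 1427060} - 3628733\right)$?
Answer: $\frac{2551042883676497560}{316851} \approx 8.0512 \cdot 10^{12}$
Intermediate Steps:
$S = -2412184$
$\left(S + \left(-1493864 + 1687292\right)\right) \left(\frac{-2471141 - 2511132}{-1743911 + 1427060} - 3628733\right) = \left(-2412184 + \left(-1493864 + 1687292\right)\right) \left(\frac{-2471141 - 2511132}{-1743911 + 1427060} - 3628733\right) = \left(-2412184 + 193428\right) \left(- \frac{4982273}{-316851} - 3628733\right) = - 2218756 \left(\left(-4982273\right) \left(- \frac{1}{316851}\right) - 3628733\right) = - 2218756 \left(\frac{4982273}{316851} - 3628733\right) = \left(-2218756\right) \left(- \frac{1149762697510}{316851}\right) = \frac{2551042883676497560}{316851}$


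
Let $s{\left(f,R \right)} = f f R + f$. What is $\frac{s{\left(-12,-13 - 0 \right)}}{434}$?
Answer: $- \frac{942}{217} \approx -4.341$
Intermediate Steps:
$s{\left(f,R \right)} = f + R f^{2}$ ($s{\left(f,R \right)} = f^{2} R + f = R f^{2} + f = f + R f^{2}$)
$\frac{s{\left(-12,-13 - 0 \right)}}{434} = \frac{\left(-12\right) \left(1 + \left(-13 - 0\right) \left(-12\right)\right)}{434} = - 12 \left(1 + \left(-13 + 0\right) \left(-12\right)\right) \frac{1}{434} = - 12 \left(1 - -156\right) \frac{1}{434} = - 12 \left(1 + 156\right) \frac{1}{434} = \left(-12\right) 157 \cdot \frac{1}{434} = \left(-1884\right) \frac{1}{434} = - \frac{942}{217}$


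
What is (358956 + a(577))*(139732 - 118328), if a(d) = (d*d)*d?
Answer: 4119392200556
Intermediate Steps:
a(d) = d**3 (a(d) = d**2*d = d**3)
(358956 + a(577))*(139732 - 118328) = (358956 + 577**3)*(139732 - 118328) = (358956 + 192100033)*21404 = 192458989*21404 = 4119392200556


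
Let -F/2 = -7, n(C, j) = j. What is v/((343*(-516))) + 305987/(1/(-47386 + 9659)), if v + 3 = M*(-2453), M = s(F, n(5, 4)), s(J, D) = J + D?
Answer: -681048145490085/58996 ≈ -1.1544e+10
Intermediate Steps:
F = 14 (F = -2*(-7) = 14)
s(J, D) = D + J
M = 18 (M = 4 + 14 = 18)
v = -44157 (v = -3 + 18*(-2453) = -3 - 44154 = -44157)
v/((343*(-516))) + 305987/(1/(-47386 + 9659)) = -44157/(343*(-516)) + 305987/(1/(-47386 + 9659)) = -44157/(-176988) + 305987/(1/(-37727)) = -44157*(-1/176988) + 305987/(-1/37727) = 14719/58996 + 305987*(-37727) = 14719/58996 - 11543971549 = -681048145490085/58996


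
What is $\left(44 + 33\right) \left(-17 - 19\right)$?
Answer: $-2772$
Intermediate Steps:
$\left(44 + 33\right) \left(-17 - 19\right) = 77 \left(-17 - 19\right) = 77 \left(-36\right) = -2772$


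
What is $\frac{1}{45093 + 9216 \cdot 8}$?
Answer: $\frac{1}{118821} \approx 8.416 \cdot 10^{-6}$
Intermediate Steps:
$\frac{1}{45093 + 9216 \cdot 8} = \frac{1}{45093 + 73728} = \frac{1}{118821}$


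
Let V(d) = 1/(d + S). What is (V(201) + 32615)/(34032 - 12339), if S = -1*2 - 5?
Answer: 6327311/4208442 ≈ 1.5035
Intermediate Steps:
S = -7 (S = -2 - 5 = -7)
V(d) = 1/(-7 + d) (V(d) = 1/(d - 7) = 1/(-7 + d))
(V(201) + 32615)/(34032 - 12339) = (1/(-7 + 201) + 32615)/(34032 - 12339) = (1/194 + 32615)/21693 = (1/194 + 32615)*(1/21693) = (6327311/194)*(1/21693) = 6327311/4208442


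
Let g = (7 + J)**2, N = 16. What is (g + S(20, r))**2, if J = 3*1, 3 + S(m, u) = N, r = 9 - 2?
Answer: 12769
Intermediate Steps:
r = 7
S(m, u) = 13 (S(m, u) = -3 + 16 = 13)
J = 3
g = 100 (g = (7 + 3)**2 = 10**2 = 100)
(g + S(20, r))**2 = (100 + 13)**2 = 113**2 = 12769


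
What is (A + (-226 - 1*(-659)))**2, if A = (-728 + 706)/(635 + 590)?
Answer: 281327342409/1500625 ≈ 1.8747e+5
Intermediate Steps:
A = -22/1225 ≈ -0.017959
(A + (-226 - 1*(-659)))**2 = (-22/1225 + (-226 - 1*(-659)))**2 = (-22/1225 + (-226 + 659))**2 = (-22/1225 + 433)**2 = (530403/1225)**2 = 281327342409/1500625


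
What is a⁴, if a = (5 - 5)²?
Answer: 0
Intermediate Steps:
a = 0 (a = 0² = 0)
a⁴ = 0⁴ = 0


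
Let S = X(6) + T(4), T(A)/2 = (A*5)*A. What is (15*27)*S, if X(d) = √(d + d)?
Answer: 64800 + 810*√3 ≈ 66203.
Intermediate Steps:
X(d) = √2*√d (X(d) = √(2*d) = √2*√d)
T(A) = 10*A² (T(A) = 2*((A*5)*A) = 2*((5*A)*A) = 2*(5*A²) = 10*A²)
S = 160 + 2*√3 (S = √2*√6 + 10*4² = 2*√3 + 10*16 = 2*√3 + 160 = 160 + 2*√3 ≈ 163.46)
(15*27)*S = (15*27)*(160 + 2*√3) = 405*(160 + 2*√3) = 64800 + 810*√3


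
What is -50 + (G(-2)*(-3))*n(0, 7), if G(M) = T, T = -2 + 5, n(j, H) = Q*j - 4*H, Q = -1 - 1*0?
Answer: 202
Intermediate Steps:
Q = -1 (Q = -1 + 0 = -1)
n(j, H) = -j - 4*H
T = 3
G(M) = 3
-50 + (G(-2)*(-3))*n(0, 7) = -50 + (3*(-3))*(-1*0 - 4*7) = -50 - 9*(0 - 28) = -50 - 9*(-28) = -50 + 252 = 202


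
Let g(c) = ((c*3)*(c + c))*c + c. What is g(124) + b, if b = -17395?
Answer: 11422473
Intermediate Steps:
g(c) = c + 6*c³ (g(c) = ((3*c)*(2*c))*c + c = (6*c²)*c + c = 6*c³ + c = c + 6*c³)
g(124) + b = (124 + 6*124³) - 17395 = (124 + 6*1906624) - 17395 = (124 + 11439744) - 17395 = 11439868 - 17395 = 11422473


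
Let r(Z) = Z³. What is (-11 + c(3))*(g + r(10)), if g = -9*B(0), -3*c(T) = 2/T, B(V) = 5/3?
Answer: -99485/9 ≈ -11054.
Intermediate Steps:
B(V) = 5/3 (B(V) = 5*(⅓) = 5/3)
c(T) = -2/(3*T)
g = -15 (g = -9*5/3 = -15)
(-11 + c(3))*(g + r(10)) = (-11 - ⅔/3)*(-15 + 10³) = (-11 - ⅔*⅓)*(-15 + 1000) = (-11 - 2/9)*985 = -101/9*985 = -99485/9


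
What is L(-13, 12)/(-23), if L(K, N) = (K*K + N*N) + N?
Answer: -325/23 ≈ -14.130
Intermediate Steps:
L(K, N) = N + K² + N² (L(K, N) = (K² + N²) + N = N + K² + N²)
L(-13, 12)/(-23) = (12 + (-13)² + 12²)/(-23) = (12 + 169 + 144)*(-1/23) = 325*(-1/23) = -325/23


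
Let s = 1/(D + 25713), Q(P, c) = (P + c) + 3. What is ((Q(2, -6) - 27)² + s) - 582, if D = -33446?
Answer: 1562065/7733 ≈ 202.00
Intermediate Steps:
Q(P, c) = 3 + P + c
s = -1/7733 (s = 1/(-33446 + 25713) = 1/(-7733) = -1/7733 ≈ -0.00012932)
((Q(2, -6) - 27)² + s) - 582 = (((3 + 2 - 6) - 27)² - 1/7733) - 582 = ((-1 - 27)² - 1/7733) - 582 = ((-28)² - 1/7733) - 582 = (784 - 1/7733) - 582 = 6062671/7733 - 582 = 1562065/7733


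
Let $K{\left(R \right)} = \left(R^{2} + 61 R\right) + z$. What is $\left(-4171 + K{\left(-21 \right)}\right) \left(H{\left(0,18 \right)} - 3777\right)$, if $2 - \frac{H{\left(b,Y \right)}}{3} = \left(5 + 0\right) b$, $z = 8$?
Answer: $18866313$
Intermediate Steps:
$K{\left(R \right)} = 8 + R^{2} + 61 R$ ($K{\left(R \right)} = \left(R^{2} + 61 R\right) + 8 = 8 + R^{2} + 61 R$)
$H{\left(b,Y \right)} = 6 - 15 b$ ($H{\left(b,Y \right)} = 6 - 3 \left(5 + 0\right) b = 6 - 3 \cdot 5 b = 6 - 15 b$)
$\left(-4171 + K{\left(-21 \right)}\right) \left(H{\left(0,18 \right)} - 3777\right) = \left(-4171 + \left(8 + \left(-21\right)^{2} + 61 \left(-21\right)\right)\right) \left(\left(6 - 0\right) - 3777\right) = \left(-4171 + \left(8 + 441 - 1281\right)\right) \left(\left(6 + 0\right) - 3777\right) = \left(-4171 - 832\right) \left(6 - 3777\right) = \left(-5003\right) \left(-3771\right) = 18866313$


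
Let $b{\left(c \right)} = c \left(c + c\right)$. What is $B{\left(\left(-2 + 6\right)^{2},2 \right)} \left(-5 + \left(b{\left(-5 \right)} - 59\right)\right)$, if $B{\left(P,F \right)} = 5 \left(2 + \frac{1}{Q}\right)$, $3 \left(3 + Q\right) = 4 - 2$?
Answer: $-110$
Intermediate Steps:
$Q = - \frac{7}{3}$ ($Q = -3 + \frac{4 - 2}{3} = -3 + \frac{1}{3} \cdot 2 = -3 + \frac{2}{3} = - \frac{7}{3} \approx -2.3333$)
$b{\left(c \right)} = 2 c^{2}$ ($b{\left(c \right)} = c 2 c = 2 c^{2}$)
$B{\left(P,F \right)} = \frac{55}{7}$ ($B{\left(P,F \right)} = 5 \left(2 + \frac{1}{- \frac{7}{3}}\right) = 5 \left(2 - \frac{3}{7}\right) = 5 \cdot \frac{11}{7} = \frac{55}{7}$)
$B{\left(\left(-2 + 6\right)^{2},2 \right)} \left(-5 + \left(b{\left(-5 \right)} - 59\right)\right) = \frac{55 \left(-5 + \left(2 \left(-5\right)^{2} - 59\right)\right)}{7} = \frac{55 \left(-5 + \left(2 \cdot 25 - 59\right)\right)}{7} = \frac{55 \left(-5 + \left(50 - 59\right)\right)}{7} = \frac{55 \left(-5 - 9\right)}{7} = \frac{55}{7} \left(-14\right) = -110$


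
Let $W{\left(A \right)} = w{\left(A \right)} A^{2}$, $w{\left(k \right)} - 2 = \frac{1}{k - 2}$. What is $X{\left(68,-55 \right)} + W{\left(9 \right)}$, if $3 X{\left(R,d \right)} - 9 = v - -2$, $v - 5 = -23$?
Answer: $\frac{3596}{21} \approx 171.24$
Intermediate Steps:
$v = -18$ ($v = 5 - 23 = -18$)
$w{\left(k \right)} = 2 + \frac{1}{-2 + k}$ ($w{\left(k \right)} = 2 + \frac{1}{k - 2} = 2 + \frac{1}{-2 + k}$)
$X{\left(R,d \right)} = - \frac{7}{3}$ ($X{\left(R,d \right)} = 3 + \frac{-18 - -2}{3} = 3 + \frac{-18 + 2}{3} = 3 + \frac{1}{3} \left(-16\right) = 3 - \frac{16}{3} = - \frac{7}{3}$)
$W{\left(A \right)} = \frac{A^{2} \left(-3 + 2 A\right)}{-2 + A}$ ($W{\left(A \right)} = \frac{-3 + 2 A}{-2 + A} A^{2} = \frac{A^{2} \left(-3 + 2 A\right)}{-2 + A}$)
$X{\left(68,-55 \right)} + W{\left(9 \right)} = - \frac{7}{3} + \frac{9^{2} \left(-3 + 2 \cdot 9\right)}{-2 + 9} = - \frac{7}{3} + \frac{81 \left(-3 + 18\right)}{7} = - \frac{7}{3} + 81 \cdot \frac{1}{7} \cdot 15 = - \frac{7}{3} + \frac{1215}{7} = \frac{3596}{21}$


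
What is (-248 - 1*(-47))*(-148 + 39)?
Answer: 21909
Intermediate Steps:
(-248 - 1*(-47))*(-148 + 39) = (-248 + 47)*(-109) = -201*(-109) = 21909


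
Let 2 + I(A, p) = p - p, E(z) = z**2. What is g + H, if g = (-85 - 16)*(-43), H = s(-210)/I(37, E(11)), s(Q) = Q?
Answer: 4448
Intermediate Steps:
I(A, p) = -2 (I(A, p) = -2 + (p - p) = -2 + 0 = -2)
H = 105 (H = -210/(-2) = -210*(-1/2) = 105)
g = 4343 (g = -101*(-43) = 4343)
g + H = 4343 + 105 = 4448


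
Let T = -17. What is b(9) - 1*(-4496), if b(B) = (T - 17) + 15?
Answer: 4477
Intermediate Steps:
b(B) = -19 (b(B) = (-17 - 17) + 15 = -34 + 15 = -19)
b(9) - 1*(-4496) = -19 - 1*(-4496) = -19 + 4496 = 4477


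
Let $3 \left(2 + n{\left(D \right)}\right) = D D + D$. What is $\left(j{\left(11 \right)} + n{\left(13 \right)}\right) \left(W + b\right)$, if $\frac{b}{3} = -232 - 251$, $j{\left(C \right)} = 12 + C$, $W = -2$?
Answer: $- \frac{355495}{3} \approx -1.185 \cdot 10^{5}$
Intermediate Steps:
$n{\left(D \right)} = -2 + \frac{D}{3} + \frac{D^{2}}{3}$ ($n{\left(D \right)} = -2 + \frac{D D + D}{3} = -2 + \frac{D^{2} + D}{3} = -2 + \frac{D + D^{2}}{3} = -2 + \left(\frac{D}{3} + \frac{D^{2}}{3}\right) = -2 + \frac{D}{3} + \frac{D^{2}}{3}$)
$b = -1449$ ($b = 3 \left(-232 - 251\right) = 3 \left(-483\right) = -1449$)
$\left(j{\left(11 \right)} + n{\left(13 \right)}\right) \left(W + b\right) = \left(\left(12 + 11\right) + \left(-2 + \frac{1}{3} \cdot 13 + \frac{13^{2}}{3}\right)\right) \left(-2 - 1449\right) = \left(23 + \left(-2 + \frac{13}{3} + \frac{1}{3} \cdot 169\right)\right) \left(-1451\right) = \left(23 + \left(-2 + \frac{13}{3} + \frac{169}{3}\right)\right) \left(-1451\right) = \left(23 + \frac{176}{3}\right) \left(-1451\right) = \frac{245}{3} \left(-1451\right) = - \frac{355495}{3}$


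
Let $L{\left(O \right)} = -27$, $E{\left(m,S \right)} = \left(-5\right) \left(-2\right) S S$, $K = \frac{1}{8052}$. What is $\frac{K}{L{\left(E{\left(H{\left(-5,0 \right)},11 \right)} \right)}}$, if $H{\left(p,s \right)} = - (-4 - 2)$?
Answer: $- \frac{1}{217404} \approx -4.5997 \cdot 10^{-6}$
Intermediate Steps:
$K = \frac{1}{8052} \approx 0.00012419$
$H{\left(p,s \right)} = 6$ ($H{\left(p,s \right)} = \left(-1\right) \left(-6\right) = 6$)
$E{\left(m,S \right)} = 10 S^{2}$ ($E{\left(m,S \right)} = 10 S S = 10 S^{2}$)
$\frac{K}{L{\left(E{\left(H{\left(-5,0 \right)},11 \right)} \right)}} = \frac{1}{8052 \left(-27\right)} = \frac{1}{8052} \left(- \frac{1}{27}\right) = - \frac{1}{217404}$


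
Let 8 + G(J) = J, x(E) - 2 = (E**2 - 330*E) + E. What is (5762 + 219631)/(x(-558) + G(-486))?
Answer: 75131/164818 ≈ 0.45584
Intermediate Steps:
x(E) = 2 + E**2 - 329*E (x(E) = 2 + ((E**2 - 330*E) + E) = 2 + (E**2 - 329*E) = 2 + E**2 - 329*E)
G(J) = -8 + J
(5762 + 219631)/(x(-558) + G(-486)) = (5762 + 219631)/((2 + (-558)**2 - 329*(-558)) + (-8 - 486)) = 225393/((2 + 311364 + 183582) - 494) = 225393/(494948 - 494) = 225393/494454 = 225393*(1/494454) = 75131/164818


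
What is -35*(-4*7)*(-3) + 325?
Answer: -2615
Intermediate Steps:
-35*(-4*7)*(-3) + 325 = -(-980)*(-3) + 325 = -35*84 + 325 = -2940 + 325 = -2615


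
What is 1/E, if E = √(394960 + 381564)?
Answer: √194131/388262 ≈ 0.0011348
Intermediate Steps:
E = 2*√194131 (E = √776524 = 2*√194131 ≈ 881.21)
1/E = 1/(2*√194131) = √194131/388262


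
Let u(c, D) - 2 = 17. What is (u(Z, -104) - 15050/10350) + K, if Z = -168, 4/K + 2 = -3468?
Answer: 6301106/359145 ≈ 17.545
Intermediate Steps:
K = -2/1735 (K = 4/(-2 - 3468) = 4/(-3470) = 4*(-1/3470) = -2/1735 ≈ -0.0011527)
u(c, D) = 19 (u(c, D) = 2 + 17 = 19)
(u(Z, -104) - 15050/10350) + K = (19 - 15050/10350) - 2/1735 = (19 - 15050*1/10350) - 2/1735 = (19 - 301/207) - 2/1735 = 3632/207 - 2/1735 = 6301106/359145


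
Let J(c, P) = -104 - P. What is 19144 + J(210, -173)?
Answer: 19213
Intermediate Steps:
19144 + J(210, -173) = 19144 + (-104 - 1*(-173)) = 19144 + (-104 + 173) = 19144 + 69 = 19213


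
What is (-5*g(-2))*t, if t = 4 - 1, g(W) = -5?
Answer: 75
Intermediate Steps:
t = 3
(-5*g(-2))*t = -5*(-5)*3 = 25*3 = 75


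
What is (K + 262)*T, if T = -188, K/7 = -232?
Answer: 256056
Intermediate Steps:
K = -1624 (K = 7*(-232) = -1624)
(K + 262)*T = (-1624 + 262)*(-188) = -1362*(-188) = 256056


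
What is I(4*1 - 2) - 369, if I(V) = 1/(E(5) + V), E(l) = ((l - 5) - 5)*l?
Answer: -8488/23 ≈ -369.04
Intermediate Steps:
E(l) = l*(-10 + l) (E(l) = ((-5 + l) - 5)*l = (-10 + l)*l = l*(-10 + l))
I(V) = 1/(-25 + V) (I(V) = 1/(5*(-10 + 5) + V) = 1/(5*(-5) + V) = 1/(-25 + V))
I(4*1 - 2) - 369 = 1/(-25 + (4*1 - 2)) - 369 = 1/(-25 + (4 - 2)) - 369 = 1/(-25 + 2) - 369 = 1/(-23) - 369 = -1/23 - 369 = -8488/23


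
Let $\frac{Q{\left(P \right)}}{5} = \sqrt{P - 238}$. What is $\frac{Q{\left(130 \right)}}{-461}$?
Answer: $- \frac{30 i \sqrt{3}}{461} \approx - 0.11271 i$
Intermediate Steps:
$Q{\left(P \right)} = 5 \sqrt{-238 + P}$ ($Q{\left(P \right)} = 5 \sqrt{P - 238} = 5 \sqrt{-238 + P}$)
$\frac{Q{\left(130 \right)}}{-461} = \frac{5 \sqrt{-238 + 130}}{-461} = 5 \sqrt{-108} \left(- \frac{1}{461}\right) = 5 \cdot 6 i \sqrt{3} \left(- \frac{1}{461}\right) = 30 i \sqrt{3} \left(- \frac{1}{461}\right) = - \frac{30 i \sqrt{3}}{461}$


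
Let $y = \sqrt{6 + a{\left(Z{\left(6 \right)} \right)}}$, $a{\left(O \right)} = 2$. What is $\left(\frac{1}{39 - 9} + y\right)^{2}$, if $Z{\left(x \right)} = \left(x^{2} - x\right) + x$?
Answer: $\frac{7201}{900} + \frac{2 \sqrt{2}}{15} \approx 8.1897$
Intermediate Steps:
$Z{\left(x \right)} = x^{2}$
$y = 2 \sqrt{2}$ ($y = \sqrt{6 + 2} = \sqrt{8} = 2 \sqrt{2} \approx 2.8284$)
$\left(\frac{1}{39 - 9} + y\right)^{2} = \left(\frac{1}{39 - 9} + 2 \sqrt{2}\right)^{2} = \left(\frac{1}{30} + 2 \sqrt{2}\right)^{2}$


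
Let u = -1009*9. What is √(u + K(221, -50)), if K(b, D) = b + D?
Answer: 9*I*√110 ≈ 94.393*I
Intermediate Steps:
K(b, D) = D + b
u = -9081
√(u + K(221, -50)) = √(-9081 + (-50 + 221)) = √(-9081 + 171) = √(-8910) = 9*I*√110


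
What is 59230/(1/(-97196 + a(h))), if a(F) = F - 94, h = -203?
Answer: -5774510390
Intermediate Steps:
a(F) = -94 + F
59230/(1/(-97196 + a(h))) = 59230/(1/(-97196 + (-94 - 203))) = 59230/(1/(-97196 - 297)) = 59230/(1/(-97493)) = 59230/(-1/97493) = 59230*(-97493) = -5774510390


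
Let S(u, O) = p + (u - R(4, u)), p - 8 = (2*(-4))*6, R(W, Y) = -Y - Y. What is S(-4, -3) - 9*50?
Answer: -502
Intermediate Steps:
R(W, Y) = -2*Y
p = -40 (p = 8 + (2*(-4))*6 = 8 - 8*6 = 8 - 48 = -40)
S(u, O) = -40 + 3*u (S(u, O) = -40 + (u - (-2)*u) = -40 + (u + 2*u) = -40 + 3*u)
S(-4, -3) - 9*50 = (-40 + 3*(-4)) - 9*50 = (-40 - 12) - 450 = -52 - 450 = -502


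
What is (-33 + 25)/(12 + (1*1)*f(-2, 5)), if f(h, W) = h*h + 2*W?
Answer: -4/13 ≈ -0.30769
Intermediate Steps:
f(h, W) = h² + 2*W
(-33 + 25)/(12 + (1*1)*f(-2, 5)) = (-33 + 25)/(12 + (1*1)*((-2)² + 2*5)) = -8/(12 + 1*(4 + 10)) = -8/(12 + 1*14) = -8/(12 + 14) = -8/26 = -8*1/26 = -4/13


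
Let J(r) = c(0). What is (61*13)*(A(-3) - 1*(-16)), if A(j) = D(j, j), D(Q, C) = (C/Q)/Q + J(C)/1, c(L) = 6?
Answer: 51545/3 ≈ 17182.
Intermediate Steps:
J(r) = 6
D(Q, C) = 6 + C/Q**2 (D(Q, C) = (C/Q)/Q + 6/1 = C/Q**2 + 6*1 = C/Q**2 + 6 = 6 + C/Q**2)
A(j) = 6 + 1/j (A(j) = 6 + j/j**2 = 6 + 1/j)
(61*13)*(A(-3) - 1*(-16)) = (61*13)*((6 + 1/(-3)) - 1*(-16)) = 793*((6 - 1/3) + 16) = 793*(17/3 + 16) = 793*(65/3) = 51545/3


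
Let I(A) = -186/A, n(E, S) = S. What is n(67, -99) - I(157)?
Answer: -15357/157 ≈ -97.815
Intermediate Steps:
n(67, -99) - I(157) = -99 - (-186)/157 = -99 - 1*(-186/157) = -99 + 186/157 = -15357/157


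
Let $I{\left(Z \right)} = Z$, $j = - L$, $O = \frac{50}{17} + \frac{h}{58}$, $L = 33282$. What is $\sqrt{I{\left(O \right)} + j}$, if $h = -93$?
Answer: $\frac{i \sqrt{32355326738}}{986} \approx 182.43 i$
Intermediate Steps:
$O = \frac{1319}{986}$ ($O = \frac{50}{17} - \frac{93}{58} = \frac{1319}{986} \approx 1.3377$)
$j = -33282$ ($j = \left(-1\right) 33282 = -33282$)
$\sqrt{I{\left(O \right)} + j} = \sqrt{\frac{1319}{986} - 33282} = \sqrt{- \frac{32814733}{986}} = \frac{i \sqrt{32355326738}}{986}$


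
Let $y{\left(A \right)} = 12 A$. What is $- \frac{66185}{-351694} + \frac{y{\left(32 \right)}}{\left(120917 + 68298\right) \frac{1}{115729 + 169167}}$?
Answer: $\frac{5498267043313}{9506540030} \approx 578.37$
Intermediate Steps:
$- \frac{66185}{-351694} + \frac{y{\left(32 \right)}}{\left(120917 + 68298\right) \frac{1}{115729 + 169167}} = - \frac{66185}{-351694} + \frac{12 \cdot 32}{\left(120917 + 68298\right) \frac{1}{115729 + 169167}} = \left(-66185\right) \left(- \frac{1}{351694}\right) + \frac{384}{189215 \cdot \frac{1}{284896}} = \frac{9455}{50242} + \frac{384}{189215 \cdot \frac{1}{284896}} = \frac{9455}{50242} + \frac{384}{\frac{189215}{284896}} = \frac{9455}{50242} + 384 \cdot \frac{284896}{189215} = \frac{9455}{50242} + \frac{109400064}{189215} = \frac{5498267043313}{9506540030}$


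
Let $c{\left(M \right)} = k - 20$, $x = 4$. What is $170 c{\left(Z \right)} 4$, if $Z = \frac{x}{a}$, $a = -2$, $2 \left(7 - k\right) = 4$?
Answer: $-10200$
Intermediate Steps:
$k = 5$ ($k = 7 - 2 = 5$)
$Z = -2$ ($Z = \frac{4}{-2} = 4 \left(- \frac{1}{2}\right) = -2$)
$c{\left(M \right)} = -15$ ($c{\left(M \right)} = 5 - 20 = -15$)
$170 c{\left(Z \right)} 4 = 170 \left(\left(-15\right) 4\right) = 170 \left(-60\right) = -10200$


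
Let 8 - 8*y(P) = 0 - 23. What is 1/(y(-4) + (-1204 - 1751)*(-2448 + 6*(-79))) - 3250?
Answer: -224497360742/69076111 ≈ -3250.0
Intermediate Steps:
y(P) = 31/8 (y(P) = 1 - (0 - 23)/8 = 1 - ⅛*(-23) = 1 + 23/8 = 31/8)
1/(y(-4) + (-1204 - 1751)*(-2448 + 6*(-79))) - 3250 = 1/(31/8 + (-1204 - 1751)*(-2448 + 6*(-79))) - 3250 = 1/(31/8 - 2955*(-2448 - 474)) - 3250 = 1/(31/8 - 2955*(-2922)) - 3250 = 1/(31/8 + 8634510) - 3250 = 1/(69076111/8) - 3250 = 8/69076111 - 3250 = -224497360742/69076111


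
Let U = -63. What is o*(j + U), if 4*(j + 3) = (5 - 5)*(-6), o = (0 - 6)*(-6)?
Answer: -2376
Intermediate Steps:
o = 36 (o = -6*(-6) = 36)
j = -3 (j = -3 + ((5 - 5)*(-6))/4 = -3 + (0*(-6))/4 = -3 + (¼)*0 = -3 + 0 = -3)
o*(j + U) = 36*(-3 - 63) = 36*(-66) = -2376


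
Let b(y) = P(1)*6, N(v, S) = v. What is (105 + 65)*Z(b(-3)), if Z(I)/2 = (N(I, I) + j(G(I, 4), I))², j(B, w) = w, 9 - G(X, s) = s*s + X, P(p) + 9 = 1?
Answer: 3133440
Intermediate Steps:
P(p) = -8 (P(p) = -9 + 1 = -8)
G(X, s) = 9 - X - s² (G(X, s) = 9 - (s*s + X) = 9 - (s² + X) = 9 - (X + s²) = 9 + (-X - s²) = 9 - X - s²)
b(y) = -48 (b(y) = -8*6 = -48)
Z(I) = 8*I² (Z(I) = 2*(I + I)² = 2*(2*I)² = 2*(4*I²) = 8*I²)
(105 + 65)*Z(b(-3)) = (105 + 65)*(8*(-48)²) = 170*(8*2304) = 170*18432 = 3133440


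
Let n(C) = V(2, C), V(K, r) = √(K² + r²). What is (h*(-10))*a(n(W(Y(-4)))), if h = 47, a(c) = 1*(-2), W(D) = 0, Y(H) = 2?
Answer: 940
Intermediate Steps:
n(C) = √(4 + C²) (n(C) = √(2² + C²) = √(4 + C²))
a(c) = -2
(h*(-10))*a(n(W(Y(-4)))) = (47*(-10))*(-2) = -470*(-2) = 940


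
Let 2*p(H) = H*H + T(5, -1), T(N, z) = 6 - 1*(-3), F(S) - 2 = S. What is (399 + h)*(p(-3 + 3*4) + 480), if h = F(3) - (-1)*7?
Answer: 215775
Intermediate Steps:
F(S) = 2 + S
T(N, z) = 9 (T(N, z) = 6 + 3 = 9)
h = 12 (h = (2 + 3) - (-1)*7 = 5 - 1*(-7) = 5 + 7 = 12)
p(H) = 9/2 + H**2/2 (p(H) = (H*H + 9)/2 = (H**2 + 9)/2 = (9 + H**2)/2 = 9/2 + H**2/2)
(399 + h)*(p(-3 + 3*4) + 480) = (399 + 12)*((9/2 + (-3 + 3*4)**2/2) + 480) = 411*((9/2 + (-3 + 12)**2/2) + 480) = 411*((9/2 + (1/2)*9**2) + 480) = 411*((9/2 + (1/2)*81) + 480) = 411*((9/2 + 81/2) + 480) = 411*(45 + 480) = 411*525 = 215775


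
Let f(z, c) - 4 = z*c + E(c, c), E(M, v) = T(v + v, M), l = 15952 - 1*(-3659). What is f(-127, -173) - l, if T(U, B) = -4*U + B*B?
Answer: 33677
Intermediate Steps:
l = 19611 (l = 15952 + 3659 = 19611)
T(U, B) = B² - 4*U (T(U, B) = -4*U + B² = B² - 4*U)
E(M, v) = M² - 8*v (E(M, v) = M² - 4*(v + v) = M² - 8*v)
f(z, c) = 4 + c² - 8*c + c*z (f(z, c) = 4 + (z*c + (c² - 8*c)) = 4 + (c*z + (c² - 8*c)) = 4 + (c² - 8*c + c*z) = 4 + c² - 8*c + c*z)
f(-127, -173) - l = (4 + (-173)² - 8*(-173) - 173*(-127)) - 1*19611 = (4 + 29929 + 1384 + 21971) - 19611 = 53288 - 19611 = 33677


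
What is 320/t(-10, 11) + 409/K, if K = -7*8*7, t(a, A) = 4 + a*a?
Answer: 10363/5096 ≈ 2.0336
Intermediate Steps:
t(a, A) = 4 + a²
K = -392 (K = -56*7 = -392)
320/t(-10, 11) + 409/K = 320/(4 + (-10)²) + 409/(-392) = 320/(4 + 100) + 409*(-1/392) = 320/104 - 409/392 = 320*(1/104) - 409/392 = 40/13 - 409/392 = 10363/5096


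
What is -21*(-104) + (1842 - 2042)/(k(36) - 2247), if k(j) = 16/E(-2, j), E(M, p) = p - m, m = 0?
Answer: 44160096/20219 ≈ 2184.1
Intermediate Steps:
E(M, p) = p (E(M, p) = p - 1*0 = p + 0 = p)
k(j) = 16/j
-21*(-104) + (1842 - 2042)/(k(36) - 2247) = -21*(-104) + (1842 - 2042)/(16/36 - 2247) = 2184 - 200/(16*(1/36) - 2247) = 2184 - 200/(4/9 - 2247) = 2184 - 200/(-20219/9) = 2184 - 200*(-9/20219) = 2184 + 1800/20219 = 44160096/20219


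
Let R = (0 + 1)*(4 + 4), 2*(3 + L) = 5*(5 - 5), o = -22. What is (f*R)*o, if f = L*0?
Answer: 0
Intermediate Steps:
L = -3 (L = -3 + (5*(5 - 5))/2 = -3 + (5*0)/2 = -3 + (1/2)*0 = -3 + 0 = -3)
f = 0 (f = -3*0 = 0)
R = 8 (R = 1*8 = 8)
(f*R)*o = (0*8)*(-22) = 0*(-22) = 0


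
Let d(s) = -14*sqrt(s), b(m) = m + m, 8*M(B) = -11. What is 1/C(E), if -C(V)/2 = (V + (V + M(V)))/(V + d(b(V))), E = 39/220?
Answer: 39/449 - 28*sqrt(4290)/449 ≈ -3.9977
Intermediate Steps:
M(B) = -11/8 (M(B) = (1/8)*(-11) = -11/8)
b(m) = 2*m
E = 39/220 (E = 39*(1/220) = 39/220 ≈ 0.17727)
C(V) = -2*(-11/8 + 2*V)/(V - 14*sqrt(2)*sqrt(V)) (C(V) = -2*(V + (V - 11/8))/(V - 14*sqrt(2)*sqrt(V)) = -2*(V + (-11/8 + V))/(V - 14*sqrt(2)*sqrt(V)) = -2*(-11/8 + 2*V)/(V - 14*sqrt(2)*sqrt(V)))
1/C(E) = 1/((-11 + 16*(39/220))/(4*(-1*39/220 + 14*sqrt(2)*sqrt(39/220)))) = 1/((-11 + 156/55)/(4*(-39/220 + 14*sqrt(2)*(sqrt(2145)/110)))) = 1/((1/4)*(-449/55)/(-39/220 + 7*sqrt(4290)/55)) = 1/(-449/(220*(-39/220 + 7*sqrt(4290)/55))) = 39/449 - 28*sqrt(4290)/449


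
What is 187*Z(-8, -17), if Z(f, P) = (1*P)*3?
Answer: -9537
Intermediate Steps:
Z(f, P) = 3*P (Z(f, P) = P*3 = 3*P)
187*Z(-8, -17) = 187*(3*(-17)) = 187*(-51) = -9537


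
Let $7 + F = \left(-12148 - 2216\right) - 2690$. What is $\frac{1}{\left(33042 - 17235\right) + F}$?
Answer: $- \frac{1}{1254} \approx -0.00079745$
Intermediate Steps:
$F = -17061$ ($F = -7 - 17054 = -17061$)
$\frac{1}{\left(33042 - 17235\right) + F} = \frac{1}{\left(33042 - 17235\right) - 17061} = \frac{1}{15807 - 17061} = \frac{1}{-1254} = - \frac{1}{1254}$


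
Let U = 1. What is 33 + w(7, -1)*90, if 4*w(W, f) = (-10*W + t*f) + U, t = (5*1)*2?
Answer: -3489/2 ≈ -1744.5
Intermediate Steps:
t = 10 (t = 5*2 = 10)
w(W, f) = ¼ - 5*W/2 + 5*f/2 (w(W, f) = ((-10*W + 10*f) + 1)/4 = (1 - 10*W + 10*f)/4 = ¼ - 5*W/2 + 5*f/2)
33 + w(7, -1)*90 = 33 + (¼ - 5/2*7 + (5/2)*(-1))*90 = 33 + (¼ - 35/2 - 5/2)*90 = 33 - 79/4*90 = 33 - 3555/2 = -3489/2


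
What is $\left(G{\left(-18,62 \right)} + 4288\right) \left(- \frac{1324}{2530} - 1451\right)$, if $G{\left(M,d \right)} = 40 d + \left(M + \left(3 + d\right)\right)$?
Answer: $- \frac{2502709251}{253} \approx -9.8921 \cdot 10^{6}$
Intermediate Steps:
$G{\left(M,d \right)} = 3 + M + 41 d$ ($G{\left(M,d \right)} = 40 d + \left(3 + M + d\right) = 3 + M + 41 d$)
$\left(G{\left(-18,62 \right)} + 4288\right) \left(- \frac{1324}{2530} - 1451\right) = \left(\left(3 - 18 + 41 \cdot 62\right) + 4288\right) \left(- \frac{1324}{2530} - 1451\right) = \left(\left(3 - 18 + 2542\right) + 4288\right) \left(\left(-1324\right) \frac{1}{2530} - 1451\right) = \left(2527 + 4288\right) \left(- \frac{662}{1265} - 1451\right) = 6815 \left(- \frac{1836177}{1265}\right) = - \frac{2502709251}{253}$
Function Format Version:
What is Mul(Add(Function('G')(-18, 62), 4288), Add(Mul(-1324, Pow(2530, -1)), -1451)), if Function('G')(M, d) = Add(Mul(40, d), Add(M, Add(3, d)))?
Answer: Rational(-2502709251, 253) ≈ -9.8921e+6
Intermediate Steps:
Function('G')(M, d) = Add(3, M, Mul(41, d)) (Function('G')(M, d) = Add(Mul(40, d), Add(3, M, d)) = Add(3, M, Mul(41, d)))
Mul(Add(Function('G')(-18, 62), 4288), Add(Mul(-1324, Pow(2530, -1)), -1451)) = Mul(Add(Add(3, -18, Mul(41, 62)), 4288), Add(Mul(-1324, Pow(2530, -1)), -1451)) = Mul(Add(Add(3, -18, 2542), 4288), Add(Mul(-1324, Rational(1, 2530)), -1451)) = Mul(Add(2527, 4288), Add(Rational(-662, 1265), -1451)) = Mul(6815, Rational(-1836177, 1265)) = Rational(-2502709251, 253)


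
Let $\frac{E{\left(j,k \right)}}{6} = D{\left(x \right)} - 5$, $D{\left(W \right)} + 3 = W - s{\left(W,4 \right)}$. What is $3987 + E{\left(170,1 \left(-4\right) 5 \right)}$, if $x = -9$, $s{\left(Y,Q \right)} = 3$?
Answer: $3867$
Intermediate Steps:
$D{\left(W \right)} = -6 + W$ ($D{\left(W \right)} = -3 + \left(W - 3\right) = -3 + \left(-3 + W\right) = -6 + W$)
$E{\left(j,k \right)} = -120$ ($E{\left(j,k \right)} = 6 \left(\left(-6 - 9\right) - 5\right) = 6 \left(-15 - 5\right) = 6 \left(-20\right) = -120$)
$3987 + E{\left(170,1 \left(-4\right) 5 \right)} = 3987 - 120 = 3867$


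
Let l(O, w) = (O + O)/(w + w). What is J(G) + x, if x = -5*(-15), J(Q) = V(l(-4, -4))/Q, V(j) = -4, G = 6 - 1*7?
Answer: 79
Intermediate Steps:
G = -1 (G = 6 - 7 = -1)
l(O, w) = O/w (l(O, w) = (2*O)/((2*w)) = (2*O)*(1/(2*w)) = O/w)
J(Q) = -4/Q
x = 75
J(G) + x = -4/(-1) + 75 = -4*(-1) + 75 = 4 + 75 = 79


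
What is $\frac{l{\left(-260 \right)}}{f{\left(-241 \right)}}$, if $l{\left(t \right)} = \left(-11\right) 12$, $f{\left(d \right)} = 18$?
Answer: $- \frac{22}{3} \approx -7.3333$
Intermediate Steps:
$l{\left(t \right)} = -132$
$\frac{l{\left(-260 \right)}}{f{\left(-241 \right)}} = - \frac{132}{18} = \left(-132\right) \frac{1}{18} = - \frac{22}{3}$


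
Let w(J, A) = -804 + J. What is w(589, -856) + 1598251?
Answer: 1598036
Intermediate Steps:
w(589, -856) + 1598251 = (-804 + 589) + 1598251 = -215 + 1598251 = 1598036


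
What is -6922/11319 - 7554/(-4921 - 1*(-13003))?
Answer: -2619395/1694077 ≈ -1.5462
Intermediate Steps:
-6922/11319 - 7554/(-4921 - 1*(-13003)) = -6922*1/11319 - 7554/(-4921 + 13003) = -6922/11319 - 7554/8082 = -6922/11319 - 7554*1/8082 = -6922/11319 - 1259/1347 = -2619395/1694077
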